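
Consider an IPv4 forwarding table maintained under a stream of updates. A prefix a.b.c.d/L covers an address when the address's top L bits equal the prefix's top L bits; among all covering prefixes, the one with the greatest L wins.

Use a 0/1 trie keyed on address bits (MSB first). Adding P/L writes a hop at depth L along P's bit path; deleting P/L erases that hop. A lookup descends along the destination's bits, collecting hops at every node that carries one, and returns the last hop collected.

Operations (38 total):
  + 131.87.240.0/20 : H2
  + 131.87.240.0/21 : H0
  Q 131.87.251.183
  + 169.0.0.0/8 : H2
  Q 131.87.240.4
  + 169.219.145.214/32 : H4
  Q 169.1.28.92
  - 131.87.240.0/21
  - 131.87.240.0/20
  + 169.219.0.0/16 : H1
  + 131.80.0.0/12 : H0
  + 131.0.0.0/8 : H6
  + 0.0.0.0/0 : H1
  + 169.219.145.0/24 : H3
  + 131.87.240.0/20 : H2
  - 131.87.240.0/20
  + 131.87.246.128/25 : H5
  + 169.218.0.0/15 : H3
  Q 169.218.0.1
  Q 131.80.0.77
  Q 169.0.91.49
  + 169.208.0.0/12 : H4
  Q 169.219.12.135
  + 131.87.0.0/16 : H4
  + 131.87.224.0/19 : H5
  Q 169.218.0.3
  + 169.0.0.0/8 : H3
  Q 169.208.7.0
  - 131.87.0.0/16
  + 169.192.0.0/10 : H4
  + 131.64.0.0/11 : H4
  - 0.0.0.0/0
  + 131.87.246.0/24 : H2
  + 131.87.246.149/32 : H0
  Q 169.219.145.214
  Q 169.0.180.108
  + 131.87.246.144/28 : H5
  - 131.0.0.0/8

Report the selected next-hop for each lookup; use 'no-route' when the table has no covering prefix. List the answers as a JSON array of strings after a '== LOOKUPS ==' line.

Apply in order:
  add 131.87.240.0/20 -> H2 at depth 20
  add 131.87.240.0/21 -> H0 at depth 21
  lookup 131.87.251.183: bits 10000011010101111111 walk d0:-→d1:-→d2:-→d3:-→d4:-→d5:-→d6:-→d7:-→d8:-→d9:-→d10:-→d11:-→d12:-→d13:-→d14:-→d15:-→d16:-→d17:-→d18:-→d19:-→d20:H2 -> H2
  add 169.0.0.0/8 -> H2 at depth 8
  lookup 131.87.240.4: bits 100000110101011111110 walk d0:-→d1:-→d2:-→d3:-→d4:-→d5:-→d6:-→d7:-→d8:-→d9:-→d10:-→d11:-→d12:-→d13:-→d14:-→d15:-→d16:-→d17:-→d18:-→d19:-→d20:H2→d21:H0 -> H0
  add 169.219.145.214/32 -> H4 at depth 32
  lookup 169.1.28.92: bits 10101001 walk d0:-→d1:-→d2:-→d3:-→d4:-→d5:-→d6:-→d7:-→d8:H2 -> H2
  - 131.87.240.0/21 clear@21
  - 131.87.240.0/20 clear@20
  add 169.219.0.0/16 -> H1 at depth 16
  add 131.80.0.0/12 -> H0 at depth 12
  add 131.0.0.0/8 -> H6 at depth 8
  add 0.0.0.0/0 -> H1 at depth 0
  add 169.219.145.0/24 -> H3 at depth 24
  add 131.87.240.0/20 -> H2 at depth 20
  - 131.87.240.0/20 clear@20
  add 131.87.246.128/25 -> H5 at depth 25
  add 169.218.0.0/15 -> H3 at depth 15
  lookup 169.218.0.1: bits 101010011101101 walk d0:H1→d1:-→d2:-→d3:-→d4:-→d5:-→d6:-→d7:-→d8:H2→d9:-→d10:-→d11:-→d12:-→d13:-→d14:-→d15:H3 -> H3
  lookup 131.80.0.77: bits 1000001101010 walk d0:H1→d1:-→d2:-→d3:-→d4:-→d5:-→d6:-→d7:-→d8:H6→d9:-→d10:-→d11:-→d12:H0→d13:- -> H0
  lookup 169.0.91.49: bits 10101001 walk d0:H1→d1:-→d2:-→d3:-→d4:-→d5:-→d6:-→d7:-→d8:H2 -> H2
  add 169.208.0.0/12 -> H4 at depth 12
  lookup 169.219.12.135: bits 1010100111011011 walk d0:H1→d1:-→d2:-→d3:-→d4:-→d5:-→d6:-→d7:-→d8:H2→d9:-→d10:-→d11:-→d12:H4→d13:-→d14:-→d15:H3→d16:H1 -> H1
  add 131.87.0.0/16 -> H4 at depth 16
  add 131.87.224.0/19 -> H5 at depth 19
  lookup 169.218.0.3: bits 101010011101101 walk d0:H1→d1:-→d2:-→d3:-→d4:-→d5:-→d6:-→d7:-→d8:H2→d9:-→d10:-→d11:-→d12:H4→d13:-→d14:-→d15:H3 -> H3
  add 169.0.0.0/8 -> H3 at depth 8
  lookup 169.208.7.0: bits 101010011101 walk d0:H1→d1:-→d2:-→d3:-→d4:-→d5:-→d6:-→d7:-→d8:H3→d9:-→d10:-→d11:-→d12:H4 -> H4
  - 131.87.0.0/16 clear@16
  add 169.192.0.0/10 -> H4 at depth 10
  add 131.64.0.0/11 -> H4 at depth 11
  - 0.0.0.0/0 clear@0
  add 131.87.246.0/24 -> H2 at depth 24
  add 131.87.246.149/32 -> H0 at depth 32
  lookup 169.219.145.214: bits 10101001110110111001000111010110 walk d0:-→d1:-→d2:-→d3:-→d4:-→d5:-→d6:-→d7:-→d8:H3→d9:-→d10:H4→d11:-→d12:H4→d13:-→d14:-→d15:H3→d16:H1→d17:-→d18:-→d19:-→d20:-→d21:-→d22:-→d23:-→d24:H3→d25:-→d26:-→d27:-→d28:-→d29:-→d30:-→d31:-→d32:H4 -> H4
  lookup 169.0.180.108: bits 10101001 walk d0:-→d1:-→d2:-→d3:-→d4:-→d5:-→d6:-→d7:-→d8:H3 -> H3
  add 131.87.246.144/28 -> H5 at depth 28
  - 131.0.0.0/8 clear@8

== LOOKUPS ==
["H2","H0","H2","H3","H0","H2","H1","H3","H4","H4","H3"]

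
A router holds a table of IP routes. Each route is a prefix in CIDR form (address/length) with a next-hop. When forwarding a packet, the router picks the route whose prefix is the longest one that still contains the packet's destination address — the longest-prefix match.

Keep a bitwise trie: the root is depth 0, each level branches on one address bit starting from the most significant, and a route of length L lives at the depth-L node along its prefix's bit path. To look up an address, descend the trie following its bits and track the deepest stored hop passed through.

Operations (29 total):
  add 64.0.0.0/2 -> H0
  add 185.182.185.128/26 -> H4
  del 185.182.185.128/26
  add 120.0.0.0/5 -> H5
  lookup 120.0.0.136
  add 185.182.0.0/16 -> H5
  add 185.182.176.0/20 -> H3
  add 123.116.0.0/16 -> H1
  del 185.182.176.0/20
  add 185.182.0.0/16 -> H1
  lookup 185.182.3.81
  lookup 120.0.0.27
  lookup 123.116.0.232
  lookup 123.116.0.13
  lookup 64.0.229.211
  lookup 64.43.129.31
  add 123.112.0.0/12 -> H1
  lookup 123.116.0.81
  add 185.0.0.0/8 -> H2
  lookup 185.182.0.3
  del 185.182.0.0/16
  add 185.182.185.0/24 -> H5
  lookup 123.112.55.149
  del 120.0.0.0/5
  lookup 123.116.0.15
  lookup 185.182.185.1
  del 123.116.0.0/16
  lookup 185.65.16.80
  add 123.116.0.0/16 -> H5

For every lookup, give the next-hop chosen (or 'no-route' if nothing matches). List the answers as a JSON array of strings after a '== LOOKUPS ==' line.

Apply in order:
  add 64.0.0.0/2 -> H0 at depth 2
  add 185.182.185.128/26 -> H4 at depth 26
  del 185.182.185.128/26 (clear depth 26)
  add 120.0.0.0/5 -> H5 at depth 5
  lookup 120.0.0.136: bits 01111 walk d0:-→d1:-→d2:H0→d3:-→d4:-→d5:H5 -> H5
  add 185.182.0.0/16 -> H5 at depth 16
  add 185.182.176.0/20 -> H3 at depth 20
  add 123.116.0.0/16 -> H1 at depth 16
  del 185.182.176.0/20 (clear depth 20)
  add 185.182.0.0/16 -> H1 at depth 16
  lookup 185.182.3.81: bits 1011100110110110 walk d0:-→d1:-→d2:-→d3:-→d4:-→d5:-→d6:-→d7:-→d8:-→d9:-→d10:-→d11:-→d12:-→d13:-→d14:-→d15:-→d16:H1 -> H1
  lookup 120.0.0.27: bits 011110 walk d0:-→d1:-→d2:H0→d3:-→d4:-→d5:H5→d6:- -> H5
  lookup 123.116.0.232: bits 0111101101110100 walk d0:-→d1:-→d2:H0→d3:-→d4:-→d5:H5→d6:-→d7:-→d8:-→d9:-→d10:-→d11:-→d12:-→d13:-→d14:-→d15:-→d16:H1 -> H1
  lookup 123.116.0.13: bits 0111101101110100 walk d0:-→d1:-→d2:H0→d3:-→d4:-→d5:H5→d6:-→d7:-→d8:-→d9:-→d10:-→d11:-→d12:-→d13:-→d14:-→d15:-→d16:H1 -> H1
  lookup 64.0.229.211: bits 01 walk d0:-→d1:-→d2:H0 -> H0
  lookup 64.43.129.31: bits 01 walk d0:-→d1:-→d2:H0 -> H0
  add 123.112.0.0/12 -> H1 at depth 12
  lookup 123.116.0.81: bits 0111101101110100 walk d0:-→d1:-→d2:H0→d3:-→d4:-→d5:H5→d6:-→d7:-→d8:-→d9:-→d10:-→d11:-→d12:H1→d13:-→d14:-→d15:-→d16:H1 -> H1
  add 185.0.0.0/8 -> H2 at depth 8
  lookup 185.182.0.3: bits 1011100110110110 walk d0:-→d1:-→d2:-→d3:-→d4:-→d5:-→d6:-→d7:-→d8:H2→d9:-→d10:-→d11:-→d12:-→d13:-→d14:-→d15:-→d16:H1 -> H1
  del 185.182.0.0/16 (clear depth 16)
  add 185.182.185.0/24 -> H5 at depth 24
  lookup 123.112.55.149: bits 0111101101110 walk d0:-→d1:-→d2:H0→d3:-→d4:-→d5:H5→d6:-→d7:-→d8:-→d9:-→d10:-→d11:-→d12:H1→d13:- -> H1
  del 120.0.0.0/5 (clear depth 5)
  lookup 123.116.0.15: bits 0111101101110100 walk d0:-→d1:-→d2:H0→d3:-→d4:-→d5:-→d6:-→d7:-→d8:-→d9:-→d10:-→d11:-→d12:H1→d13:-→d14:-→d15:-→d16:H1 -> H1
  lookup 185.182.185.1: bits 101110011011011010111001 walk d0:-→d1:-→d2:-→d3:-→d4:-→d5:-→d6:-→d7:-→d8:H2→d9:-→d10:-→d11:-→d12:-→d13:-→d14:-→d15:-→d16:-→d17:-→d18:-→d19:-→d20:-→d21:-→d22:-→d23:-→d24:H5 -> H5
  del 123.116.0.0/16 (clear depth 16)
  lookup 185.65.16.80: bits 10111001 walk d0:-→d1:-→d2:-→d3:-→d4:-→d5:-→d6:-→d7:-→d8:H2 -> H2
  add 123.116.0.0/16 -> H5 at depth 16

== LOOKUPS ==
["H5","H1","H5","H1","H1","H0","H0","H1","H1","H1","H1","H5","H2"]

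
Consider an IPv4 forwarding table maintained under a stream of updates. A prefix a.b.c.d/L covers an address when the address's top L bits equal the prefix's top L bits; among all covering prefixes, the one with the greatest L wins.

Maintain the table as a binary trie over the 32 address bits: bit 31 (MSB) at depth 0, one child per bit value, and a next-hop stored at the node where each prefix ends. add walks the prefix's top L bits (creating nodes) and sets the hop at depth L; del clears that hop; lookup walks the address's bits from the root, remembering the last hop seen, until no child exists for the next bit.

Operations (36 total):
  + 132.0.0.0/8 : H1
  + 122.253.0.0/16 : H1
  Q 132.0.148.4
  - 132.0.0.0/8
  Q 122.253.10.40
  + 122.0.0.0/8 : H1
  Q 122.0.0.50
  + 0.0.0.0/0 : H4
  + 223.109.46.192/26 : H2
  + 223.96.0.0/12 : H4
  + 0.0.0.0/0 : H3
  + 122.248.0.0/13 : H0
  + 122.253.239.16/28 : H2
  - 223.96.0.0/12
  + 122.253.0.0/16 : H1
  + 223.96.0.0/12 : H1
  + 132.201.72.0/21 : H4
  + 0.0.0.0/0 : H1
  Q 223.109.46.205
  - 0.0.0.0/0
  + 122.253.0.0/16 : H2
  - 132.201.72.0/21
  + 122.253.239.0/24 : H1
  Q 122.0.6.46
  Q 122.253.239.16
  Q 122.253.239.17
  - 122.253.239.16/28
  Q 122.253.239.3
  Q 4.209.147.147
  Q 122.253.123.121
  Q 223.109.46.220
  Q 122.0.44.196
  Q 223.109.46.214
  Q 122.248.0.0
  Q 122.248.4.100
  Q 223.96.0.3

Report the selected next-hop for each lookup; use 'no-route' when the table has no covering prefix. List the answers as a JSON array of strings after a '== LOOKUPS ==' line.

Trace:
  + 132.0.0.0/8 (H1) depth=8
  + 122.253.0.0/16 (H1) depth=16
  lookup 132.0.148.4: bits 10000100 walk d0:-→d1:-→d2:-→d3:-→d4:-→d5:-→d6:-→d7:-→d8:H1 -> H1
  del 132.0.0.0/8 (clear depth 8)
  lookup 122.253.10.40: bits 0111101011111101 walk d0:-→d1:-→d2:-→d3:-→d4:-→d5:-→d6:-→d7:-→d8:-→d9:-→d10:-→d11:-→d12:-→d13:-→d14:-→d15:-→d16:H1 -> H1
  + 122.0.0.0/8 (H1) depth=8
  lookup 122.0.0.50: bits 01111010 walk d0:-→d1:-→d2:-→d3:-→d4:-→d5:-→d6:-→d7:-→d8:H1 -> H1
  + 0.0.0.0/0 (H4) depth=0
  + 223.109.46.192/26 (H2) depth=26
  + 223.96.0.0/12 (H4) depth=12
  + 0.0.0.0/0 (H3) depth=0
  + 122.248.0.0/13 (H0) depth=13
  + 122.253.239.16/28 (H2) depth=28
  del 223.96.0.0/12 (clear depth 12)
  + 122.253.0.0/16 (H1) depth=16
  + 223.96.0.0/12 (H1) depth=12
  + 132.201.72.0/21 (H4) depth=21
  + 0.0.0.0/0 (H1) depth=0
  lookup 223.109.46.205: bits 11011111011011010010111011 walk d0:H1→d1:-→d2:-→d3:-→d4:-→d5:-→d6:-→d7:-→d8:-→d9:-→d10:-→d11:-→d12:H1→d13:-→d14:-→d15:-→d16:-→d17:-→d18:-→d19:-→d20:-→d21:-→d22:-→d23:-→d24:-→d25:-→d26:H2 -> H2
  del 0.0.0.0/0 (clear depth 0)
  + 122.253.0.0/16 (H2) depth=16
  del 132.201.72.0/21 (clear depth 21)
  + 122.253.239.0/24 (H1) depth=24
  lookup 122.0.6.46: bits 01111010 walk d0:-→d1:-→d2:-→d3:-→d4:-→d5:-→d6:-→d7:-→d8:H1 -> H1
  lookup 122.253.239.16: bits 0111101011111101111011110001 walk d0:-→d1:-→d2:-→d3:-→d4:-→d5:-→d6:-→d7:-→d8:H1→d9:-→d10:-→d11:-→d12:-→d13:H0→d14:-→d15:-→d16:H2→d17:-→d18:-→d19:-→d20:-→d21:-→d22:-→d23:-→d24:H1→d25:-→d26:-→d27:-→d28:H2 -> H2
  lookup 122.253.239.17: bits 0111101011111101111011110001 walk d0:-→d1:-→d2:-→d3:-→d4:-→d5:-→d6:-→d7:-→d8:H1→d9:-→d10:-→d11:-→d12:-→d13:H0→d14:-→d15:-→d16:H2→d17:-→d18:-→d19:-→d20:-→d21:-→d22:-→d23:-→d24:H1→d25:-→d26:-→d27:-→d28:H2 -> H2
  del 122.253.239.16/28 (clear depth 28)
  lookup 122.253.239.3: bits 011110101111110111101111000 walk d0:-→d1:-→d2:-→d3:-→d4:-→d5:-→d6:-→d7:-→d8:H1→d9:-→d10:-→d11:-→d12:-→d13:H0→d14:-→d15:-→d16:H2→d17:-→d18:-→d19:-→d20:-→d21:-→d22:-→d23:-→d24:H1→d25:-→d26:-→d27:- -> H1
  lookup 4.209.147.147: bits 0 walk d0:-→d1:- -> no-route
  lookup 122.253.123.121: bits 0111101011111101 walk d0:-→d1:-→d2:-→d3:-→d4:-→d5:-→d6:-→d7:-→d8:H1→d9:-→d10:-→d11:-→d12:-→d13:H0→d14:-→d15:-→d16:H2 -> H2
  lookup 223.109.46.220: bits 11011111011011010010111011 walk d0:-→d1:-→d2:-→d3:-→d4:-→d5:-→d6:-→d7:-→d8:-→d9:-→d10:-→d11:-→d12:H1→d13:-→d14:-→d15:-→d16:-→d17:-→d18:-→d19:-→d20:-→d21:-→d22:-→d23:-→d24:-→d25:-→d26:H2 -> H2
  lookup 122.0.44.196: bits 01111010 walk d0:-→d1:-→d2:-→d3:-→d4:-→d5:-→d6:-→d7:-→d8:H1 -> H1
  lookup 223.109.46.214: bits 11011111011011010010111011 walk d0:-→d1:-→d2:-→d3:-→d4:-→d5:-→d6:-→d7:-→d8:-→d9:-→d10:-→d11:-→d12:H1→d13:-→d14:-→d15:-→d16:-→d17:-→d18:-→d19:-→d20:-→d21:-→d22:-→d23:-→d24:-→d25:-→d26:H2 -> H2
  lookup 122.248.0.0: bits 0111101011111 walk d0:-→d1:-→d2:-→d3:-→d4:-→d5:-→d6:-→d7:-→d8:H1→d9:-→d10:-→d11:-→d12:-→d13:H0 -> H0
  lookup 122.248.4.100: bits 0111101011111 walk d0:-→d1:-→d2:-→d3:-→d4:-→d5:-→d6:-→d7:-→d8:H1→d9:-→d10:-→d11:-→d12:-→d13:H0 -> H0
  lookup 223.96.0.3: bits 110111110110 walk d0:-→d1:-→d2:-→d3:-→d4:-→d5:-→d6:-→d7:-→d8:-→d9:-→d10:-→d11:-→d12:H1 -> H1

== LOOKUPS ==
["H1","H1","H1","H2","H1","H2","H2","H1","no-route","H2","H2","H1","H2","H0","H0","H1"]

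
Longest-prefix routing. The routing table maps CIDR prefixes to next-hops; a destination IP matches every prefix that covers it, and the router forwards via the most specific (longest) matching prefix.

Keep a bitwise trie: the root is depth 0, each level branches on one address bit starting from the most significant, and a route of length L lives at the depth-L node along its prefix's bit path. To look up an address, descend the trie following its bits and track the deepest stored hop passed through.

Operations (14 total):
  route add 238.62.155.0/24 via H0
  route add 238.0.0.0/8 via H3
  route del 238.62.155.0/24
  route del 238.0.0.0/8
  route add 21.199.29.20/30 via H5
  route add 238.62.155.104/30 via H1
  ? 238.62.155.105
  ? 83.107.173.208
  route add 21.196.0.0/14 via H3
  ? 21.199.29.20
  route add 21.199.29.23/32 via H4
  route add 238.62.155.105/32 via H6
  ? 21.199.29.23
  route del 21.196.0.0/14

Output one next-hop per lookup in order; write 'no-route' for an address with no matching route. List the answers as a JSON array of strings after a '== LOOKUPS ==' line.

Process each operation:
  add 238.62.155.0/24 -> H0 at depth 24
  add 238.0.0.0/8 -> H3 at depth 8
  - 238.62.155.0/24 clear@24
  - 238.0.0.0/8 clear@8
  add 21.199.29.20/30 -> H5 at depth 30
  add 238.62.155.104/30 -> H1 at depth 30
  ? 238.62.155.105  path d0:-→d1:-→d2:-→d3:-→d4:-→d5:-→d6:-→d7:-→d8:-→d9:-→d10:-→d11:-→d12:-→d13:-→d14:-→d15:-→d16:-→d17:-→d18:-→d19:-→d20:-→d21:-→d22:-→d23:-→d24:-→d25:-→d26:-→d27:-→d28:-→d29:-→d30:H1  best=H1
  ? 83.107.173.208  path d0:-→d1:-  best=no-route
  add 21.196.0.0/14 -> H3 at depth 14
  ? 21.199.29.20  path d0:-→d1:-→d2:-→d3:-→d4:-→d5:-→d6:-→d7:-→d8:-→d9:-→d10:-→d11:-→d12:-→d13:-→d14:H3→d15:-→d16:-→d17:-→d18:-→d19:-→d20:-→d21:-→d22:-→d23:-→d24:-→d25:-→d26:-→d27:-→d28:-→d29:-→d30:H5  best=H5
  add 21.199.29.23/32 -> H4 at depth 32
  add 238.62.155.105/32 -> H6 at depth 32
  ? 21.199.29.23  path d0:-→d1:-→d2:-→d3:-→d4:-→d5:-→d6:-→d7:-→d8:-→d9:-→d10:-→d11:-→d12:-→d13:-→d14:H3→d15:-→d16:-→d17:-→d18:-→d19:-→d20:-→d21:-→d22:-→d23:-→d24:-→d25:-→d26:-→d27:-→d28:-→d29:-→d30:H5→d31:-→d32:H4  best=H4
  - 21.196.0.0/14 clear@14

== LOOKUPS ==
["H1","no-route","H5","H4"]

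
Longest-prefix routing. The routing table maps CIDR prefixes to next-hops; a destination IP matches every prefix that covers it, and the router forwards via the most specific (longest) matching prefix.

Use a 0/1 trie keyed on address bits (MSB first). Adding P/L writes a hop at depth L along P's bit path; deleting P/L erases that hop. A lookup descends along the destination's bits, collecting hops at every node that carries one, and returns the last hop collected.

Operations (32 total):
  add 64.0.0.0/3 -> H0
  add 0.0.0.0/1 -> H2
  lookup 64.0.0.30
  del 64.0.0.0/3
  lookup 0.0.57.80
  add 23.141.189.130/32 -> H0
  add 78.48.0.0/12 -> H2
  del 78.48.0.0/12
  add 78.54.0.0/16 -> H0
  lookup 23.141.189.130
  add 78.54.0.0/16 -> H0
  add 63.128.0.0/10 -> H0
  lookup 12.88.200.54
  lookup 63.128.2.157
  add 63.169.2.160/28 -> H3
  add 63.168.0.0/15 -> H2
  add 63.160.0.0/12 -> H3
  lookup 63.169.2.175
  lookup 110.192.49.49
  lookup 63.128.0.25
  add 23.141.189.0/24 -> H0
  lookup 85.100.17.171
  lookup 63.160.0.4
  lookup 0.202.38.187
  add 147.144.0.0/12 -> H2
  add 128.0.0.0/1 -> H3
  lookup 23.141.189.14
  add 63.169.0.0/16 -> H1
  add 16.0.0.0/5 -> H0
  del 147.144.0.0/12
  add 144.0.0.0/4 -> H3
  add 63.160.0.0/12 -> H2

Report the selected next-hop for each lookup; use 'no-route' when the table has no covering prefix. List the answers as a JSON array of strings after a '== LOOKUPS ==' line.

Apply in order:
  add 64.0.0.0/3 -> H0 at depth 3
  add 0.0.0.0/1 -> H2 at depth 1
  ? 64.0.0.30  path d0:-→d1:H2→d2:-→d3:H0  best=H0
  del 64.0.0.0/3 (clear depth 3)
  ? 0.0.57.80  path d0:-→d1:H2  best=H2
  add 23.141.189.130/32 -> H0 at depth 32
  add 78.48.0.0/12 -> H2 at depth 12
  del 78.48.0.0/12 (clear depth 12)
  add 78.54.0.0/16 -> H0 at depth 16
  ? 23.141.189.130  path d0:-→d1:H2→d2:-→d3:-→d4:-→d5:-→d6:-→d7:-→d8:-→d9:-→d10:-→d11:-→d12:-→d13:-→d14:-→d15:-→d16:-→d17:-→d18:-→d19:-→d20:-→d21:-→d22:-→d23:-→d24:-→d25:-→d26:-→d27:-→d28:-→d29:-→d30:-→d31:-→d32:H0  best=H0
  add 78.54.0.0/16 -> H0 at depth 16
  add 63.128.0.0/10 -> H0 at depth 10
  ? 12.88.200.54  path d0:-→d1:H2→d2:-→d3:-  best=H2
  ? 63.128.2.157  path d0:-→d1:H2→d2:-→d3:-→d4:-→d5:-→d6:-→d7:-→d8:-→d9:-→d10:H0  best=H0
  add 63.169.2.160/28 -> H3 at depth 28
  add 63.168.0.0/15 -> H2 at depth 15
  add 63.160.0.0/12 -> H3 at depth 12
  ? 63.169.2.175  path d0:-→d1:H2→d2:-→d3:-→d4:-→d5:-→d6:-→d7:-→d8:-→d9:-→d10:H0→d11:-→d12:H3→d13:-→d14:-→d15:H2→d16:-→d17:-→d18:-→d19:-→d20:-→d21:-→d22:-→d23:-→d24:-→d25:-→d26:-→d27:-→d28:H3  best=H3
  ? 110.192.49.49  path d0:-→d1:H2→d2:-  best=H2
  ? 63.128.0.25  path d0:-→d1:H2→d2:-→d3:-→d4:-→d5:-→d6:-→d7:-→d8:-→d9:-→d10:H0  best=H0
  add 23.141.189.0/24 -> H0 at depth 24
  ? 85.100.17.171  path d0:-→d1:H2→d2:-→d3:-  best=H2
  ? 63.160.0.4  path d0:-→d1:H2→d2:-→d3:-→d4:-→d5:-→d6:-→d7:-→d8:-→d9:-→d10:H0→d11:-→d12:H3  best=H3
  ? 0.202.38.187  path d0:-→d1:H2→d2:-→d3:-  best=H2
  add 147.144.0.0/12 -> H2 at depth 12
  add 128.0.0.0/1 -> H3 at depth 1
  ? 23.141.189.14  path d0:-→d1:H2→d2:-→d3:-→d4:-→d5:-→d6:-→d7:-→d8:-→d9:-→d10:-→d11:-→d12:-→d13:-→d14:-→d15:-→d16:-→d17:-→d18:-→d19:-→d20:-→d21:-→d22:-→d23:-→d24:H0  best=H0
  add 63.169.0.0/16 -> H1 at depth 16
  add 16.0.0.0/5 -> H0 at depth 5
  del 147.144.0.0/12 (clear depth 12)
  add 144.0.0.0/4 -> H3 at depth 4
  add 63.160.0.0/12 -> H2 at depth 12

== LOOKUPS ==
["H0","H2","H0","H2","H0","H3","H2","H0","H2","H3","H2","H0"]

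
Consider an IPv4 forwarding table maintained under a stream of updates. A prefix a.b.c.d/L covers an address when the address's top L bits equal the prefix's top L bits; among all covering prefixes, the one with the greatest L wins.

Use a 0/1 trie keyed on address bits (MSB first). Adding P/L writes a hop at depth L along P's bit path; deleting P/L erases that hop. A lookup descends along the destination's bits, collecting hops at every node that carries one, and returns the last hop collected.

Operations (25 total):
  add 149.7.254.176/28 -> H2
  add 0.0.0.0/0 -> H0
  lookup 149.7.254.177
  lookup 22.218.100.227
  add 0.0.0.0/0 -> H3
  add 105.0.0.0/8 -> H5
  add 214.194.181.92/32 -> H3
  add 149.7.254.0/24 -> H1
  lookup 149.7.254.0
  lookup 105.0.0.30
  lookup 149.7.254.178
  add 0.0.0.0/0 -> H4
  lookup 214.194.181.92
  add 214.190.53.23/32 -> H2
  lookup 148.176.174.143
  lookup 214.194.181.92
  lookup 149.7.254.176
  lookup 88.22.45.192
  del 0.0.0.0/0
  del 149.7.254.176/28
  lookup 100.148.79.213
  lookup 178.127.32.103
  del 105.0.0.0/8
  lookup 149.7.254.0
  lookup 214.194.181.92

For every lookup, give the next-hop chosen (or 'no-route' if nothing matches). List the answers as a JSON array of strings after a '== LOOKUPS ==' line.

Trace:
  + 149.7.254.176/28 (H2) depth=28
  + 0.0.0.0/0 (H0) depth=0
  lookup 149.7.254.177: bits 1001010100000111111111101011 walk d0:H0→d1:-→d2:-→d3:-→d4:-→d5:-→d6:-→d7:-→d8:-→d9:-→d10:-→d11:-→d12:-→d13:-→d14:-→d15:-→d16:-→d17:-→d18:-→d19:-→d20:-→d21:-→d22:-→d23:-→d24:-→d25:-→d26:-→d27:-→d28:H2 -> H2
  lookup 22.218.100.227: bits ε walk d0:H0 -> H0
  + 0.0.0.0/0 (H3) depth=0
  + 105.0.0.0/8 (H5) depth=8
  + 214.194.181.92/32 (H3) depth=32
  + 149.7.254.0/24 (H1) depth=24
  lookup 149.7.254.0: bits 100101010000011111111110 walk d0:H3→d1:-→d2:-→d3:-→d4:-→d5:-→d6:-→d7:-→d8:-→d9:-→d10:-→d11:-→d12:-→d13:-→d14:-→d15:-→d16:-→d17:-→d18:-→d19:-→d20:-→d21:-→d22:-→d23:-→d24:H1 -> H1
  lookup 105.0.0.30: bits 01101001 walk d0:H3→d1:-→d2:-→d3:-→d4:-→d5:-→d6:-→d7:-→d8:H5 -> H5
  lookup 149.7.254.178: bits 1001010100000111111111101011 walk d0:H3→d1:-→d2:-→d3:-→d4:-→d5:-→d6:-→d7:-→d8:-→d9:-→d10:-→d11:-→d12:-→d13:-→d14:-→d15:-→d16:-→d17:-→d18:-→d19:-→d20:-→d21:-→d22:-→d23:-→d24:H1→d25:-→d26:-→d27:-→d28:H2 -> H2
  + 0.0.0.0/0 (H4) depth=0
  lookup 214.194.181.92: bits 11010110110000101011010101011100 walk d0:H4→d1:-→d2:-→d3:-→d4:-→d5:-→d6:-→d7:-→d8:-→d9:-→d10:-→d11:-→d12:-→d13:-→d14:-→d15:-→d16:-→d17:-→d18:-→d19:-→d20:-→d21:-→d22:-→d23:-→d24:-→d25:-→d26:-→d27:-→d28:-→d29:-→d30:-→d31:-→d32:H3 -> H3
  + 214.190.53.23/32 (H2) depth=32
  lookup 148.176.174.143: bits 1001010 walk d0:H4→d1:-→d2:-→d3:-→d4:-→d5:-→d6:-→d7:- -> H4
  lookup 214.194.181.92: bits 11010110110000101011010101011100 walk d0:H4→d1:-→d2:-→d3:-→d4:-→d5:-→d6:-→d7:-→d8:-→d9:-→d10:-→d11:-→d12:-→d13:-→d14:-→d15:-→d16:-→d17:-→d18:-→d19:-→d20:-→d21:-→d22:-→d23:-→d24:-→d25:-→d26:-→d27:-→d28:-→d29:-→d30:-→d31:-→d32:H3 -> H3
  lookup 149.7.254.176: bits 1001010100000111111111101011 walk d0:H4→d1:-→d2:-→d3:-→d4:-→d5:-→d6:-→d7:-→d8:-→d9:-→d10:-→d11:-→d12:-→d13:-→d14:-→d15:-→d16:-→d17:-→d18:-→d19:-→d20:-→d21:-→d22:-→d23:-→d24:H1→d25:-→d26:-→d27:-→d28:H2 -> H2
  lookup 88.22.45.192: bits 01 walk d0:H4→d1:-→d2:- -> H4
  del 0.0.0.0/0 (clear depth 0)
  del 149.7.254.176/28 (clear depth 28)
  lookup 100.148.79.213: bits 0110 walk d0:-→d1:-→d2:-→d3:-→d4:- -> no-route
  lookup 178.127.32.103: bits 10 walk d0:-→d1:-→d2:- -> no-route
  del 105.0.0.0/8 (clear depth 8)
  lookup 149.7.254.0: bits 100101010000011111111110 walk d0:-→d1:-→d2:-→d3:-→d4:-→d5:-→d6:-→d7:-→d8:-→d9:-→d10:-→d11:-→d12:-→d13:-→d14:-→d15:-→d16:-→d17:-→d18:-→d19:-→d20:-→d21:-→d22:-→d23:-→d24:H1 -> H1
  lookup 214.194.181.92: bits 11010110110000101011010101011100 walk d0:-→d1:-→d2:-→d3:-→d4:-→d5:-→d6:-→d7:-→d8:-→d9:-→d10:-→d11:-→d12:-→d13:-→d14:-→d15:-→d16:-→d17:-→d18:-→d19:-→d20:-→d21:-→d22:-→d23:-→d24:-→d25:-→d26:-→d27:-→d28:-→d29:-→d30:-→d31:-→d32:H3 -> H3

== LOOKUPS ==
["H2","H0","H1","H5","H2","H3","H4","H3","H2","H4","no-route","no-route","H1","H3"]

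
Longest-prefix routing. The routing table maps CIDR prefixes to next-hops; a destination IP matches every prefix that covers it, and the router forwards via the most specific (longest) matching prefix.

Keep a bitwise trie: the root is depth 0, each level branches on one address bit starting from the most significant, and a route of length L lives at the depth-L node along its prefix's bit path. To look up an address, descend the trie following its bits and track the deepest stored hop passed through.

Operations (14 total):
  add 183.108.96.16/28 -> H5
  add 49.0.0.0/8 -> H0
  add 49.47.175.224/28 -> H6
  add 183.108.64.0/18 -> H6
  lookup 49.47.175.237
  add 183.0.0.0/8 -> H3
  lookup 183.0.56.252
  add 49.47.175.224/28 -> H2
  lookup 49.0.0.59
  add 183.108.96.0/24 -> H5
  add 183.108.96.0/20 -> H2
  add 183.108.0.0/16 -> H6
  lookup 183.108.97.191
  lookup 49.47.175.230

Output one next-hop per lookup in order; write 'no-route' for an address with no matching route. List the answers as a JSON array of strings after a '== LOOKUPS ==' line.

Process each operation:
  add 183.108.96.16/28 -> H5 at depth 28
  add 49.0.0.0/8 -> H0 at depth 8
  add 49.47.175.224/28 -> H6 at depth 28
  add 183.108.64.0/18 -> H6 at depth 18
  Q 49.47.175.237: descend 0011000100101111101011111110 ; hops seen [H0,H6] ; pick H6
  add 183.0.0.0/8 -> H3 at depth 8
  Q 183.0.56.252: descend 101101110 ; hops seen [H3] ; pick H3
  add 49.47.175.224/28 -> H2 at depth 28
  Q 49.0.0.59: descend 0011000100 ; hops seen [H0] ; pick H0
  add 183.108.96.0/24 -> H5 at depth 24
  add 183.108.96.0/20 -> H2 at depth 20
  add 183.108.0.0/16 -> H6 at depth 16
  Q 183.108.97.191: descend 10110111011011000110000 ; hops seen [H3,H6,H6,H2] ; pick H2
  Q 49.47.175.230: descend 0011000100101111101011111110 ; hops seen [H0,H2] ; pick H2

== LOOKUPS ==
["H6","H3","H0","H2","H2"]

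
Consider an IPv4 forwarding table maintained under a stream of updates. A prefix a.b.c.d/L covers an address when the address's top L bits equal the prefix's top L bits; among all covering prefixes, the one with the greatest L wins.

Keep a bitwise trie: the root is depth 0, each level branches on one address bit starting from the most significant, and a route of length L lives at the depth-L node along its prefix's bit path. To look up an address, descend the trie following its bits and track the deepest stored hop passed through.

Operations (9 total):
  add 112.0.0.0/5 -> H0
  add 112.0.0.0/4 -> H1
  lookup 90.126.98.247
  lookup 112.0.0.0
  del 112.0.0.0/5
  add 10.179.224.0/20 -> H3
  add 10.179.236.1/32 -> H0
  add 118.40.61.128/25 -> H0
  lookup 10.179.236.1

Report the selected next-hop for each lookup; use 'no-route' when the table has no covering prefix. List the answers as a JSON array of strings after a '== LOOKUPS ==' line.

Process each operation:
  + 112.0.0.0/5 (H0) depth=5
  + 112.0.0.0/4 (H1) depth=4
  Q 90.126.98.247: descend 01 ; hops seen [∅] ; pick no-route
  Q 112.0.0.0: descend 01110 ; hops seen [H1,H0] ; pick H0
  del 112.0.0.0/5 (clear depth 5)
  + 10.179.224.0/20 (H3) depth=20
  + 10.179.236.1/32 (H0) depth=32
  + 118.40.61.128/25 (H0) depth=25
  Q 10.179.236.1: descend 00001010101100111110110000000001 ; hops seen [H3,H0] ; pick H0

== LOOKUPS ==
["no-route","H0","H0"]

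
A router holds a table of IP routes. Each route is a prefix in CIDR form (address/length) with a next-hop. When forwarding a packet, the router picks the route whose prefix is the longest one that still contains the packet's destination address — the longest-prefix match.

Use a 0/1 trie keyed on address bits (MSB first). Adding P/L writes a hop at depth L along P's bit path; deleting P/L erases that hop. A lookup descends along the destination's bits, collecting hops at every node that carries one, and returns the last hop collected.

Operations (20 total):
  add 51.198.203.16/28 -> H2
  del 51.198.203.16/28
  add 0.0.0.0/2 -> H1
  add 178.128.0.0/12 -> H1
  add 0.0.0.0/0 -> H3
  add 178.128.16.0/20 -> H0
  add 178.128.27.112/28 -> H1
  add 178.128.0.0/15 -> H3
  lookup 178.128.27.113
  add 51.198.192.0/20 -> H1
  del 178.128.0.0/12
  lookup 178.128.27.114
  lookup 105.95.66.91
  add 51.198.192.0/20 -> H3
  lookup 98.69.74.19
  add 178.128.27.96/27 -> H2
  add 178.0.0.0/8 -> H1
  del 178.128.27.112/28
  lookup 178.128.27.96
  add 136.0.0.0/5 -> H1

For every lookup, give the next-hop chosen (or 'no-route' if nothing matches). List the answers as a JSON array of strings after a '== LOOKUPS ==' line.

Trace:
  add 51.198.203.16/28 -> H2 at depth 28
  del 51.198.203.16/28 (clear depth 28)
  add 0.0.0.0/2 -> H1 at depth 2
  add 178.128.0.0/12 -> H1 at depth 12
  add 0.0.0.0/0 -> H3 at depth 0
  add 178.128.16.0/20 -> H0 at depth 20
  add 178.128.27.112/28 -> H1 at depth 28
  add 178.128.0.0/15 -> H3 at depth 15
  Q 178.128.27.113: descend 1011001010000000000110110111 ; hops seen [H3,H1,H3,H0,H1] ; pick H1
  add 51.198.192.0/20 -> H1 at depth 20
  del 178.128.0.0/12 (clear depth 12)
  Q 178.128.27.114: descend 1011001010000000000110110111 ; hops seen [H3,H3,H0,H1] ; pick H1
  Q 105.95.66.91: descend 0 ; hops seen [H3] ; pick H3
  add 51.198.192.0/20 -> H3 at depth 20
  Q 98.69.74.19: descend 0 ; hops seen [H3] ; pick H3
  add 178.128.27.96/27 -> H2 at depth 27
  add 178.0.0.0/8 -> H1 at depth 8
  del 178.128.27.112/28 (clear depth 28)
  Q 178.128.27.96: descend 101100101000000000011011011 ; hops seen [H3,H1,H3,H0,H2] ; pick H2
  add 136.0.0.0/5 -> H1 at depth 5

== LOOKUPS ==
["H1","H1","H3","H3","H2"]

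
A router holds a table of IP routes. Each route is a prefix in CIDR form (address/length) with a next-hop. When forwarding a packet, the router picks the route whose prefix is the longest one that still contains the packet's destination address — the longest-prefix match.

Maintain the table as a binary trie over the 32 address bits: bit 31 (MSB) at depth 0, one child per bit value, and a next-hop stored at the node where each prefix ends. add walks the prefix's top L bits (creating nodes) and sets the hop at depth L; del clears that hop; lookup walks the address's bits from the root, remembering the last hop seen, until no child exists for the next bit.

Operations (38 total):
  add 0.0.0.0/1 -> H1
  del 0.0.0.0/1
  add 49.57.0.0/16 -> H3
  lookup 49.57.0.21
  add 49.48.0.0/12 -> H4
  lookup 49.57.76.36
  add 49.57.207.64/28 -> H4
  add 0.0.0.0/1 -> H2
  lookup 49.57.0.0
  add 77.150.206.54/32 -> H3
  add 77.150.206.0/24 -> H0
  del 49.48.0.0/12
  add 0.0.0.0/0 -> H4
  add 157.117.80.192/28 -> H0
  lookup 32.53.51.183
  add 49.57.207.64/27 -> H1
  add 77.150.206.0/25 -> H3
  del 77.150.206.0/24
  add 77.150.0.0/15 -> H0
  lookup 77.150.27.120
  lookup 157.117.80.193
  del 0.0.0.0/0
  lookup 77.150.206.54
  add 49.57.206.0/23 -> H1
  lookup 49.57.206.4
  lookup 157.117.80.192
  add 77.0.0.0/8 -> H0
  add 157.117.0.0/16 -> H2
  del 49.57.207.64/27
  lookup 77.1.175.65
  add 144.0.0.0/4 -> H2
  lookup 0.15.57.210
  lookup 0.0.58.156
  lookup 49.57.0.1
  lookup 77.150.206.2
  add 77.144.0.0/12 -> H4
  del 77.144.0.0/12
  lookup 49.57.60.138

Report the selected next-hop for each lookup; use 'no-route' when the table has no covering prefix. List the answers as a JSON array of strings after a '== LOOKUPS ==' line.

Trace:
  add 0.0.0.0/1 -> H1 at depth 1
  del 0.0.0.0/1 (clear depth 1)
  add 49.57.0.0/16 -> H3 at depth 16
  ? 49.57.0.21  path d0:-→d1:-→d2:-→d3:-→d4:-→d5:-→d6:-→d7:-→d8:-→d9:-→d10:-→d11:-→d12:-→d13:-→d14:-→d15:-→d16:H3  best=H3
  add 49.48.0.0/12 -> H4 at depth 12
  ? 49.57.76.36  path d0:-→d1:-→d2:-→d3:-→d4:-→d5:-→d6:-→d7:-→d8:-→d9:-→d10:-→d11:-→d12:H4→d13:-→d14:-→d15:-→d16:H3  best=H3
  add 49.57.207.64/28 -> H4 at depth 28
  add 0.0.0.0/1 -> H2 at depth 1
  ? 49.57.0.0  path d0:-→d1:H2→d2:-→d3:-→d4:-→d5:-→d6:-→d7:-→d8:-→d9:-→d10:-→d11:-→d12:H4→d13:-→d14:-→d15:-→d16:H3  best=H3
  add 77.150.206.54/32 -> H3 at depth 32
  add 77.150.206.0/24 -> H0 at depth 24
  del 49.48.0.0/12 (clear depth 12)
  add 0.0.0.0/0 -> H4 at depth 0
  add 157.117.80.192/28 -> H0 at depth 28
  ? 32.53.51.183  path d0:H4→d1:H2→d2:-→d3:-  best=H2
  add 49.57.207.64/27 -> H1 at depth 27
  add 77.150.206.0/25 -> H3 at depth 25
  del 77.150.206.0/24 (clear depth 24)
  add 77.150.0.0/15 -> H0 at depth 15
  ? 77.150.27.120  path d0:H4→d1:H2→d2:-→d3:-→d4:-→d5:-→d6:-→d7:-→d8:-→d9:-→d10:-→d11:-→d12:-→d13:-→d14:-→d15:H0→d16:-  best=H0
  ? 157.117.80.193  path d0:H4→d1:-→d2:-→d3:-→d4:-→d5:-→d6:-→d7:-→d8:-→d9:-→d10:-→d11:-→d12:-→d13:-→d14:-→d15:-→d16:-→d17:-→d18:-→d19:-→d20:-→d21:-→d22:-→d23:-→d24:-→d25:-→d26:-→d27:-→d28:H0  best=H0
  del 0.0.0.0/0 (clear depth 0)
  ? 77.150.206.54  path d0:-→d1:H2→d2:-→d3:-→d4:-→d5:-→d6:-→d7:-→d8:-→d9:-→d10:-→d11:-→d12:-→d13:-→d14:-→d15:H0→d16:-→d17:-→d18:-→d19:-→d20:-→d21:-→d22:-→d23:-→d24:-→d25:H3→d26:-→d27:-→d28:-→d29:-→d30:-→d31:-→d32:H3  best=H3
  add 49.57.206.0/23 -> H1 at depth 23
  ? 49.57.206.4  path d0:-→d1:H2→d2:-→d3:-→d4:-→d5:-→d6:-→d7:-→d8:-→d9:-→d10:-→d11:-→d12:-→d13:-→d14:-→d15:-→d16:H3→d17:-→d18:-→d19:-→d20:-→d21:-→d22:-→d23:H1  best=H1
  ? 157.117.80.192  path d0:-→d1:-→d2:-→d3:-→d4:-→d5:-→d6:-→d7:-→d8:-→d9:-→d10:-→d11:-→d12:-→d13:-→d14:-→d15:-→d16:-→d17:-→d18:-→d19:-→d20:-→d21:-→d22:-→d23:-→d24:-→d25:-→d26:-→d27:-→d28:H0  best=H0
  add 77.0.0.0/8 -> H0 at depth 8
  add 157.117.0.0/16 -> H2 at depth 16
  del 49.57.207.64/27 (clear depth 27)
  ? 77.1.175.65  path d0:-→d1:H2→d2:-→d3:-→d4:-→d5:-→d6:-→d7:-→d8:H0  best=H0
  add 144.0.0.0/4 -> H2 at depth 4
  ? 0.15.57.210  path d0:-→d1:H2→d2:-  best=H2
  ? 0.0.58.156  path d0:-→d1:H2→d2:-  best=H2
  ? 49.57.0.1  path d0:-→d1:H2→d2:-→d3:-→d4:-→d5:-→d6:-→d7:-→d8:-→d9:-→d10:-→d11:-→d12:-→d13:-→d14:-→d15:-→d16:H3  best=H3
  ? 77.150.206.2  path d0:-→d1:H2→d2:-→d3:-→d4:-→d5:-→d6:-→d7:-→d8:H0→d9:-→d10:-→d11:-→d12:-→d13:-→d14:-→d15:H0→d16:-→d17:-→d18:-→d19:-→d20:-→d21:-→d22:-→d23:-→d24:-→d25:H3→d26:-  best=H3
  add 77.144.0.0/12 -> H4 at depth 12
  del 77.144.0.0/12 (clear depth 12)
  ? 49.57.60.138  path d0:-→d1:H2→d2:-→d3:-→d4:-→d5:-→d6:-→d7:-→d8:-→d9:-→d10:-→d11:-→d12:-→d13:-→d14:-→d15:-→d16:H3  best=H3

== LOOKUPS ==
["H3","H3","H3","H2","H0","H0","H3","H1","H0","H0","H2","H2","H3","H3","H3"]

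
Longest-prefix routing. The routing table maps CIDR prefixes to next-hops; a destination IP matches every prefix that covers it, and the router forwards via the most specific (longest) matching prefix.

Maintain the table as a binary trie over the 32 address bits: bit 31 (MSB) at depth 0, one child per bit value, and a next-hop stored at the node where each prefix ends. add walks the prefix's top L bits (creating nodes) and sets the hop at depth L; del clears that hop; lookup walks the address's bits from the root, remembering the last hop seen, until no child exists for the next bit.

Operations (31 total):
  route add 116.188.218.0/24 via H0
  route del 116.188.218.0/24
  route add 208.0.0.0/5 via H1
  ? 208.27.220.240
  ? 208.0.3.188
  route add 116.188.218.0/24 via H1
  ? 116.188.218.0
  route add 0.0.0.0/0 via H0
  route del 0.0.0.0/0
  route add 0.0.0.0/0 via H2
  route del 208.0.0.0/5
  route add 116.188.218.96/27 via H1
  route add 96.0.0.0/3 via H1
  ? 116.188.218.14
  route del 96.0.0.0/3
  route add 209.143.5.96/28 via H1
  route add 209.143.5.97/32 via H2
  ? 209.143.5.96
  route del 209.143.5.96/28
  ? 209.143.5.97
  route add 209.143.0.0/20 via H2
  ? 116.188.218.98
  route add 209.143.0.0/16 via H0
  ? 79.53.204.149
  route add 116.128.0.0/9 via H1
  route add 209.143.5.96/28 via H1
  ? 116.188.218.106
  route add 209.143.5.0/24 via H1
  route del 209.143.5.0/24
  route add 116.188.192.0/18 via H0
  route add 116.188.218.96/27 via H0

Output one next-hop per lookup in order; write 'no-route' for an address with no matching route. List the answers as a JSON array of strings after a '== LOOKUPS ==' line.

Process each operation:
  + 116.188.218.0/24 (H0) depth=24
  del 116.188.218.0/24 (clear depth 24)
  + 208.0.0.0/5 (H1) depth=5
  ? 208.27.220.240  path d0:-→d1:-→d2:-→d3:-→d4:-→d5:H1  best=H1
  ? 208.0.3.188  path d0:-→d1:-→d2:-→d3:-→d4:-→d5:H1  best=H1
  + 116.188.218.0/24 (H1) depth=24
  ? 116.188.218.0  path d0:-→d1:-→d2:-→d3:-→d4:-→d5:-→d6:-→d7:-→d8:-→d9:-→d10:-→d11:-→d12:-→d13:-→d14:-→d15:-→d16:-→d17:-→d18:-→d19:-→d20:-→d21:-→d22:-→d23:-→d24:H1  best=H1
  + 0.0.0.0/0 (H0) depth=0
  del 0.0.0.0/0 (clear depth 0)
  + 0.0.0.0/0 (H2) depth=0
  del 208.0.0.0/5 (clear depth 5)
  + 116.188.218.96/27 (H1) depth=27
  + 96.0.0.0/3 (H1) depth=3
  ? 116.188.218.14  path d0:H2→d1:-→d2:-→d3:H1→d4:-→d5:-→d6:-→d7:-→d8:-→d9:-→d10:-→d11:-→d12:-→d13:-→d14:-→d15:-→d16:-→d17:-→d18:-→d19:-→d20:-→d21:-→d22:-→d23:-→d24:H1→d25:-  best=H1
  del 96.0.0.0/3 (clear depth 3)
  + 209.143.5.96/28 (H1) depth=28
  + 209.143.5.97/32 (H2) depth=32
  ? 209.143.5.96  path d0:H2→d1:-→d2:-→d3:-→d4:-→d5:-→d6:-→d7:-→d8:-→d9:-→d10:-→d11:-→d12:-→d13:-→d14:-→d15:-→d16:-→d17:-→d18:-→d19:-→d20:-→d21:-→d22:-→d23:-→d24:-→d25:-→d26:-→d27:-→d28:H1→d29:-→d30:-→d31:-  best=H1
  del 209.143.5.96/28 (clear depth 28)
  ? 209.143.5.97  path d0:H2→d1:-→d2:-→d3:-→d4:-→d5:-→d6:-→d7:-→d8:-→d9:-→d10:-→d11:-→d12:-→d13:-→d14:-→d15:-→d16:-→d17:-→d18:-→d19:-→d20:-→d21:-→d22:-→d23:-→d24:-→d25:-→d26:-→d27:-→d28:-→d29:-→d30:-→d31:-→d32:H2  best=H2
  + 209.143.0.0/20 (H2) depth=20
  ? 116.188.218.98  path d0:H2→d1:-→d2:-→d3:-→d4:-→d5:-→d6:-→d7:-→d8:-→d9:-→d10:-→d11:-→d12:-→d13:-→d14:-→d15:-→d16:-→d17:-→d18:-→d19:-→d20:-→d21:-→d22:-→d23:-→d24:H1→d25:-→d26:-→d27:H1  best=H1
  + 209.143.0.0/16 (H0) depth=16
  ? 79.53.204.149  path d0:H2→d1:-→d2:-  best=H2
  + 116.128.0.0/9 (H1) depth=9
  + 209.143.5.96/28 (H1) depth=28
  ? 116.188.218.106  path d0:H2→d1:-→d2:-→d3:-→d4:-→d5:-→d6:-→d7:-→d8:-→d9:H1→d10:-→d11:-→d12:-→d13:-→d14:-→d15:-→d16:-→d17:-→d18:-→d19:-→d20:-→d21:-→d22:-→d23:-→d24:H1→d25:-→d26:-→d27:H1  best=H1
  + 209.143.5.0/24 (H1) depth=24
  del 209.143.5.0/24 (clear depth 24)
  + 116.188.192.0/18 (H0) depth=18
  + 116.188.218.96/27 (H0) depth=27

== LOOKUPS ==
["H1","H1","H1","H1","H1","H2","H1","H2","H1"]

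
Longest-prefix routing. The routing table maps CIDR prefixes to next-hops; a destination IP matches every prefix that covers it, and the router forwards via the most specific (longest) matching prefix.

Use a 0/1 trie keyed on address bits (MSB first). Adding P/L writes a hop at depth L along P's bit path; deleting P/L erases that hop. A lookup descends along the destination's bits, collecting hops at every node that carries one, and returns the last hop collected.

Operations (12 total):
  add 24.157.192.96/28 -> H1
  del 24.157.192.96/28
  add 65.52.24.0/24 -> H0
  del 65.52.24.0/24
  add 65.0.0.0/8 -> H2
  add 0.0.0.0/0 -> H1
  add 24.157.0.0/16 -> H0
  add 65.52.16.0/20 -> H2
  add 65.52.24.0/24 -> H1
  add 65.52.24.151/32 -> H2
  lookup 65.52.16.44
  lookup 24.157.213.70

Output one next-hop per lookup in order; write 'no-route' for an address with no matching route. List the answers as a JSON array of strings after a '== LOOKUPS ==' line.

Apply in order:
  + 24.157.192.96/28 (H1) depth=28
  del 24.157.192.96/28 (clear depth 28)
  + 65.52.24.0/24 (H0) depth=24
  del 65.52.24.0/24 (clear depth 24)
  + 65.0.0.0/8 (H2) depth=8
  + 0.0.0.0/0 (H1) depth=0
  + 24.157.0.0/16 (H0) depth=16
  + 65.52.16.0/20 (H2) depth=20
  + 65.52.24.0/24 (H1) depth=24
  + 65.52.24.151/32 (H2) depth=32
  lookup 65.52.16.44: bits 01000001001101000001 walk d0:H1→d1:-→d2:-→d3:-→d4:-→d5:-→d6:-→d7:-→d8:H2→d9:-→d10:-→d11:-→d12:-→d13:-→d14:-→d15:-→d16:-→d17:-→d18:-→d19:-→d20:H2 -> H2
  lookup 24.157.213.70: bits 0001100010011101110 walk d0:H1→d1:-→d2:-→d3:-→d4:-→d5:-→d6:-→d7:-→d8:-→d9:-→d10:-→d11:-→d12:-→d13:-→d14:-→d15:-→d16:H0→d17:-→d18:-→d19:- -> H0

== LOOKUPS ==
["H2","H0"]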